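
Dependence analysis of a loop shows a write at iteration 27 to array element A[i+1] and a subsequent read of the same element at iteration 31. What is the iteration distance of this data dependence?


Distance = read iteration - write iteration
= 31 - 27 = 4

4


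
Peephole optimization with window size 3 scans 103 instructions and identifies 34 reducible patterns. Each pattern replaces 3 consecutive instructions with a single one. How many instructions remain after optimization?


Each match removes 2 instructions.
Total removed = 34 * 2 = 68
Remaining = 103 - 68 = 35

35


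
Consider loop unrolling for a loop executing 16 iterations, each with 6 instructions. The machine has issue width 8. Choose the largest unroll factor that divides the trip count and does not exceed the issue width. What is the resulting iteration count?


Largest divisor of 16 <= 8 is 8
New iterations = 16 / 8 = 2

2


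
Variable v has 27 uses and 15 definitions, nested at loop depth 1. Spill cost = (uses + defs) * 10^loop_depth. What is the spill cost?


uses + defs = 27 + 15 = 42
10^1 = 10
Spill cost = 42 * 10 = 420

420


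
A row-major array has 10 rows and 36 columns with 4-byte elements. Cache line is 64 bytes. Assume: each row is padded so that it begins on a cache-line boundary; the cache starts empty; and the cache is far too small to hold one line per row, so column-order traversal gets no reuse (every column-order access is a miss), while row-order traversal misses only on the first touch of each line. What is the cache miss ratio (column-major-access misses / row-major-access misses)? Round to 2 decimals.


Each row occupies 36 * 4 = 144 bytes and starts on a line boundary, so it spans ceil(144 / 64) = 3 cache lines.
Row-major traversal misses (one per line touched): 10 * ceil(36 * 4 / 64) = 30
Column-major traversal misses (no reuse, every access misses): 10 * 36 = 360
Ratio = 360 / 30 = 12.0

12.0


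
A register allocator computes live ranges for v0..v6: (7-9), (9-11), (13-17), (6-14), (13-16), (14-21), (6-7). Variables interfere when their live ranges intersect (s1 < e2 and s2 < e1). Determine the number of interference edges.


Check all pairs for overlapping intervals.
Two intervals (s1,e1) and (s2,e2) overlap if s1 < e2 and s2 < e1.
v0 (7-9) vs v1..v6: overlaps v3 -> 1
v1 (9-11) vs v2..v6: overlaps v3 -> 1
v2 (13-17) vs v3..v6: overlaps v3, v4, v5 -> 3
v3 (6-14) vs v4..v6: overlaps v4, v6 -> 2
v4 (13-16) vs v5..v6: overlaps v5 -> 1
v5 (14-21) vs v6: overlaps none -> 0
Total overlapping pairs = 1 + 1 + 3 + 2 + 1 + 0 = 8

8


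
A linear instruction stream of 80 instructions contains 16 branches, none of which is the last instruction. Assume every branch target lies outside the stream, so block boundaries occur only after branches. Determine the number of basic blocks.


With no in-sequence branch targets, the leaders are the first instruction plus the instruction after each branch.
Number of basic blocks = branches + 1
= 16 + 1 = 17

17


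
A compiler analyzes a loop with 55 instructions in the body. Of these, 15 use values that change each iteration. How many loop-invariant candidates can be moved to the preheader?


Invariant candidates = total - loop-dependent
= 55 - 15 = 40

40


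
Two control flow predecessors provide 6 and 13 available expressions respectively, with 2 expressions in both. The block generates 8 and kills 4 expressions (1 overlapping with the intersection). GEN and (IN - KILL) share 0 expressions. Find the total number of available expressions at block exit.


IN = intersection of predecessors = 2
IN - KILL = 2 - 1 = 1
|OUT| = |GEN| + |IN - KILL| - |GEN ∩ (IN - KILL)| = 8 + 1 - 0 = 9

9


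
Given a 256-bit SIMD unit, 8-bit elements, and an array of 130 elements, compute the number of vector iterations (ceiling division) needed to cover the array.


Width = 256 / 8 = 32 elements per vector op
Iterations = ceil(130 / 32) = 5

5


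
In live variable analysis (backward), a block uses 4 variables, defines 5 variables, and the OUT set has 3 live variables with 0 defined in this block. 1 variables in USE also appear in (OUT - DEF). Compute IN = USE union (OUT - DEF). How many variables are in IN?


OUT - DEF: 3 - 0 = 3
|IN| = |USE| + |OUT - DEF| - |USE ∩ (OUT - DEF)| = 4 + 3 - 1 = 6

6


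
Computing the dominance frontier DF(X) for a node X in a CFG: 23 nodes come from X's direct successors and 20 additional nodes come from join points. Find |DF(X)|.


DF(X) = direct successor contributions + join point contributions
= 23 + 20 = 43

43


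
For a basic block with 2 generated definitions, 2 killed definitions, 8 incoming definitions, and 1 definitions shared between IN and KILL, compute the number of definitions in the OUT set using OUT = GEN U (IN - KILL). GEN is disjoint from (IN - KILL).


IN - KILL: 8 - 1 = 7 surviving definitions
OUT = GEN + surviving = 2 + 7 = 9

9


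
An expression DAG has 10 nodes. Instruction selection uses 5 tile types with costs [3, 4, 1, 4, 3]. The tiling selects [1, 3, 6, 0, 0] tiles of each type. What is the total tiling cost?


Total cost = sum(count_i * cost_i)
= 1*3 + 3*4 + 6*1 + 0*4 + 0*3
= 21

21


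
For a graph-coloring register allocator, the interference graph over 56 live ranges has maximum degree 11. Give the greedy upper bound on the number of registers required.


Greedy coloring never needs more than (max_degree + 1) colors: when coloring a vertex, at most max_degree neighbors are already colored.
Upper bound = 11 + 1 = 12

12


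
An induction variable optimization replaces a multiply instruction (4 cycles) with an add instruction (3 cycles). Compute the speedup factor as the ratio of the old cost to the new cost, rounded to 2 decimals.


Ratio = mult_cost / add_cost = 4 / 3 = 1.33

1.33


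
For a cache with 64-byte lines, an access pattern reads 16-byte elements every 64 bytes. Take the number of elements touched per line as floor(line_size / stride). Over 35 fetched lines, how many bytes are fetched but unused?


Elements per line = floor(64 / 64) = 1
Bytes used per line = 1 * 16 = 16
Wasted per line = 64 - 16 = 48
Total wasted = 48 * 35 = 1680

1680


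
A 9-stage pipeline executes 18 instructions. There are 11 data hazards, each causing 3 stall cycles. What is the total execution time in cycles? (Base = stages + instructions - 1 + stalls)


Base cycles = 9 + 18 - 1 = 26
Total stalls = 11 * 3 = 33
Total = 26 + 33 = 59

59


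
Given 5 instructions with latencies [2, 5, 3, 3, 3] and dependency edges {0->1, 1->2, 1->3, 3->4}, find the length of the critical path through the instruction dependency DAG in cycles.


Compute longest path through dependency graph: dist(Ik) = max over predecessors of dist + latency(Ik).
dist(I0) = latency 2 = 2
dist(I1) = dist(I0) + 5 = 2 + 5 = 7
dist(I2) = dist(I1) + 3 = 7 + 3 = 10
dist(I3) = dist(I1) + 3 = 7 + 3 = 10
dist(I4) = dist(I3) + 3 = 10 + 3 = 13
Critical path = max dist = 13

13


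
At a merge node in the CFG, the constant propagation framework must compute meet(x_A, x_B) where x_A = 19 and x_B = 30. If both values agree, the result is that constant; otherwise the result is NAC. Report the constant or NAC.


Meet operation: if both paths give the same constant, result is that constant; if they differ, result is NAC (not-a-constant).
Path A: 19, Path B: 30 -> differ
Result: not-a-constant -> NAC

NAC


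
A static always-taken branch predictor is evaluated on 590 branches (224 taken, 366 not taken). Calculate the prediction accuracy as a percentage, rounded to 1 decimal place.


Predictor: always-taken
Correct predictions = 224
Accuracy = 224 / 590 * 100 = 38.0%

38.0


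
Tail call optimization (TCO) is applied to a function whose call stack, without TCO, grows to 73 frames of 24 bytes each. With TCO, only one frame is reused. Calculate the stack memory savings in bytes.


Without TCO: 73 * 24 = 1752 bytes
With TCO: reuse 1 frame = 24 bytes
Savings = 1752 - 24 = 1728

1728


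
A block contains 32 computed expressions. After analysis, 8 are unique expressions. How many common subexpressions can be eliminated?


CSE count = total expressions - unique expressions
= 32 - 8 = 24

24


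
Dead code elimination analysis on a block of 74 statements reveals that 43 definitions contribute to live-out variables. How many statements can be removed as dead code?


Dead code = total statements - live definitions
= 74 - 43 = 31

31


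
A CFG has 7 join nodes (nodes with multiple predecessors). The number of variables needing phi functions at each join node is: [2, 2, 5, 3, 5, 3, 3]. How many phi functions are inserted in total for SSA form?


Total phi functions = sum of phi functions at each join node
= 2 + 2 + 5 + 3 + 5 + 3 + 3 = 23

23


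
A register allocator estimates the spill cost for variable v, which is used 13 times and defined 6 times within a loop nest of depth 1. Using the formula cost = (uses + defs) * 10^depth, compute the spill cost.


uses + defs = 13 + 6 = 19
10^1 = 10
Spill cost = 19 * 10 = 190

190


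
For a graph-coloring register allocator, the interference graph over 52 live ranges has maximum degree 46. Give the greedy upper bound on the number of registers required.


Greedy coloring never needs more than (max_degree + 1) colors: when coloring a vertex, at most max_degree neighbors are already colored.
Upper bound = 46 + 1 = 47

47


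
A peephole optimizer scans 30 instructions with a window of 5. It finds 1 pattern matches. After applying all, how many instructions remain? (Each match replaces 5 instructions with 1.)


Each match removes 4 instructions.
Total removed = 1 * 4 = 4
Remaining = 30 - 4 = 26

26


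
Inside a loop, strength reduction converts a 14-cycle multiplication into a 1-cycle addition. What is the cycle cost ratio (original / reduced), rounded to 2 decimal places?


Ratio = mult_cost / add_cost = 14 / 1 = 14.0

14.0


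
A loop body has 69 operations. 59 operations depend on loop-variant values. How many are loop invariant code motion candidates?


Invariant candidates = total - loop-dependent
= 69 - 59 = 10

10


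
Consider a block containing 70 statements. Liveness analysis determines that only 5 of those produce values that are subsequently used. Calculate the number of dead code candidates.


Dead code = total statements - live definitions
= 70 - 5 = 65

65


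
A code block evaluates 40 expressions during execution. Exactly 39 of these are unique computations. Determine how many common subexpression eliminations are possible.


CSE count = total expressions - unique expressions
= 40 - 39 = 1

1


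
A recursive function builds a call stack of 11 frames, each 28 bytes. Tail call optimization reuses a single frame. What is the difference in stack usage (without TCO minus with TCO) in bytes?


Without TCO: 11 * 28 = 308 bytes
With TCO: reuse 1 frame = 28 bytes
Savings = 308 - 28 = 280

280


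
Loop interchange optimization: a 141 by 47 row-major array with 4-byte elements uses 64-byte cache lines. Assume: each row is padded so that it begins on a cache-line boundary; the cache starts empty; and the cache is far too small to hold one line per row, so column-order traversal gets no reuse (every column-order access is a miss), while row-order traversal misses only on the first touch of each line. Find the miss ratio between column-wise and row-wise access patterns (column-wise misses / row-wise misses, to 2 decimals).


Each row occupies 47 * 4 = 188 bytes and starts on a line boundary, so it spans ceil(188 / 64) = 3 cache lines.
Row-major traversal misses (one per line touched): 141 * ceil(47 * 4 / 64) = 423
Column-major traversal misses (no reuse, every access misses): 141 * 47 = 6627
Ratio = 6627 / 423 = 15.67

15.67


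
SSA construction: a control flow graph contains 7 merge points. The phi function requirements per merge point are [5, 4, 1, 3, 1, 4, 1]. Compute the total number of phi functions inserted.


Total phi functions = sum of phi functions at each join node
= 5 + 4 + 1 + 3 + 1 + 4 + 1 = 19

19


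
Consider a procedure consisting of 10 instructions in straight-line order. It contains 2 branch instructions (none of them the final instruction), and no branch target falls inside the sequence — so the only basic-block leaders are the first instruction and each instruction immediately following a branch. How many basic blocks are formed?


With no in-sequence branch targets, the leaders are the first instruction plus the instruction after each branch.
Number of basic blocks = branches + 1
= 2 + 1 = 3

3


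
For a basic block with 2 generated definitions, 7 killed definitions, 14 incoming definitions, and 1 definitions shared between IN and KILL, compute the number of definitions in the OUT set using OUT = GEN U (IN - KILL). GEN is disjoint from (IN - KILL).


IN - KILL: 14 - 1 = 13 surviving definitions
OUT = GEN + surviving = 2 + 13 = 15

15


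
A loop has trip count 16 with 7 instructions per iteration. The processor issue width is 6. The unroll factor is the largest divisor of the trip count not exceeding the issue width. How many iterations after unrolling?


Largest divisor of 16 <= 6 is 4
New iterations = 16 / 4 = 4

4


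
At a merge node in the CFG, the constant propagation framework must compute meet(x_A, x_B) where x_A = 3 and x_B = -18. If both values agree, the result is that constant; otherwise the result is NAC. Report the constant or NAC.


Meet operation: if both paths give the same constant, result is that constant; if they differ, result is NAC (not-a-constant).
Path A: 3, Path B: -18 -> differ
Result: not-a-constant -> NAC

NAC


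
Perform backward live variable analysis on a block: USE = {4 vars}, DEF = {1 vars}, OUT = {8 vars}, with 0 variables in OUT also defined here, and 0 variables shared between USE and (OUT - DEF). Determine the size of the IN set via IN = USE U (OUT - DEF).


OUT - DEF: 8 - 0 = 8
|IN| = |USE| + |OUT - DEF| - |USE ∩ (OUT - DEF)| = 4 + 8 - 0 = 12

12


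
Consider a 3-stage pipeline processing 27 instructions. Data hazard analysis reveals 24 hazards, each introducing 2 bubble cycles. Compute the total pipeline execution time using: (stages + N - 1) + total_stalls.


Base cycles = 3 + 27 - 1 = 29
Total stalls = 24 * 2 = 48
Total = 29 + 48 = 77

77


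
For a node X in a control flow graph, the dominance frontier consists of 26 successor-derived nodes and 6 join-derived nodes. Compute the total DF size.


DF(X) = direct successor contributions + join point contributions
= 26 + 6 = 32

32


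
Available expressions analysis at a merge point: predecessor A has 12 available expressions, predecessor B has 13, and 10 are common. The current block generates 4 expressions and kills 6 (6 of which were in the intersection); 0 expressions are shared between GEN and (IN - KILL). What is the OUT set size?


IN = intersection of predecessors = 10
IN - KILL = 10 - 6 = 4
|OUT| = |GEN| + |IN - KILL| - |GEN ∩ (IN - KILL)| = 4 + 4 - 0 = 8

8


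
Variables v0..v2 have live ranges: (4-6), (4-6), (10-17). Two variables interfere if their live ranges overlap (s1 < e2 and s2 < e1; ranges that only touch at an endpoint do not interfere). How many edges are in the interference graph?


Check all pairs for overlapping intervals.
Two intervals (s1,e1) and (s2,e2) overlap if s1 < e2 and s2 < e1.
v0 (4-6) vs v1..v2: overlaps v1 -> 1
v1 (4-6) vs v2: overlaps none -> 0
Total overlapping pairs = 1 + 0 = 1

1


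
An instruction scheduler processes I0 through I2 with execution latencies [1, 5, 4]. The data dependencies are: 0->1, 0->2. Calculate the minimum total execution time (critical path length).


Compute longest path through dependency graph: dist(Ik) = max over predecessors of dist + latency(Ik).
dist(I0) = latency 1 = 1
dist(I1) = dist(I0) + 5 = 1 + 5 = 6
dist(I2) = dist(I0) + 4 = 1 + 4 = 5
Critical path = max dist = 6

6


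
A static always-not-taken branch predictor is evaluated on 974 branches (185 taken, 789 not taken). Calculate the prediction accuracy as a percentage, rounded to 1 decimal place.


Predictor: always-not-taken
Correct predictions = 789
Accuracy = 789 / 974 * 100 = 81.0%

81.0


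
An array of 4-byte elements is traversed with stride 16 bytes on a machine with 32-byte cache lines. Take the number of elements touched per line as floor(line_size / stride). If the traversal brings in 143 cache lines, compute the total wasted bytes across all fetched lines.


Elements per line = floor(32 / 16) = 2
Bytes used per line = 2 * 4 = 8
Wasted per line = 32 - 8 = 24
Total wasted = 24 * 143 = 3432

3432


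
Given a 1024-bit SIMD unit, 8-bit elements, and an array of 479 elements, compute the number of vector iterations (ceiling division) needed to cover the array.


Width = 1024 / 8 = 128 elements per vector op
Iterations = ceil(479 / 128) = 4

4


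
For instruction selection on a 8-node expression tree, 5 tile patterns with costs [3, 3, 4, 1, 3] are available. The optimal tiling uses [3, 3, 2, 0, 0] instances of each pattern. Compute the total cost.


Total cost = sum(count_i * cost_i)
= 3*3 + 3*3 + 2*4 + 0*1 + 0*3
= 26

26


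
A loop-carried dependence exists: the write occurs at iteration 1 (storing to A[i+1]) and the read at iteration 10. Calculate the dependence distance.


Distance = read iteration - write iteration
= 10 - 1 = 9

9


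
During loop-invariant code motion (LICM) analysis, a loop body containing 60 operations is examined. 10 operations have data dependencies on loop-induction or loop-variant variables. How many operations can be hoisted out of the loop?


Invariant candidates = total - loop-dependent
= 60 - 10 = 50

50


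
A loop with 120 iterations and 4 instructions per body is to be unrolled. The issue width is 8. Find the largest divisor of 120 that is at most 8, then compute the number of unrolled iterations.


Largest divisor of 120 <= 8 is 8
New iterations = 120 / 8 = 15

15


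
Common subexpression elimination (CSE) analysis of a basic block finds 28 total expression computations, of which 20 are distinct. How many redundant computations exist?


CSE count = total expressions - unique expressions
= 28 - 20 = 8

8


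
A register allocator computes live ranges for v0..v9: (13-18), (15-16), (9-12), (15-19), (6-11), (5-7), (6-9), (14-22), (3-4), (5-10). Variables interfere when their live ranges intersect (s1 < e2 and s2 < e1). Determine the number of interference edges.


Check all pairs for overlapping intervals.
Two intervals (s1,e1) and (s2,e2) overlap if s1 < e2 and s2 < e1.
v0 (13-18) vs v1..v9: overlaps v1, v3, v7 -> 3
v1 (15-16) vs v2..v9: overlaps v3, v7 -> 2
v2 (9-12) vs v3..v9: overlaps v4, v9 -> 2
v3 (15-19) vs v4..v9: overlaps v7 -> 1
v4 (6-11) vs v5..v9: overlaps v5, v6, v9 -> 3
v5 (5-7) vs v6..v9: overlaps v6, v9 -> 2
v6 (6-9) vs v7..v9: overlaps v9 -> 1
v7 (14-22) vs v8..v9: overlaps none -> 0
v8 (3-4) vs v9: overlaps none -> 0
Total overlapping pairs = 3 + 2 + 2 + 1 + 3 + 2 + 1 + 0 + 0 = 14

14


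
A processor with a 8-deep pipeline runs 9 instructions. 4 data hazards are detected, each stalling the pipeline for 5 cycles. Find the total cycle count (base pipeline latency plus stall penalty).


Base cycles = 8 + 9 - 1 = 16
Total stalls = 4 * 5 = 20
Total = 16 + 20 = 36

36


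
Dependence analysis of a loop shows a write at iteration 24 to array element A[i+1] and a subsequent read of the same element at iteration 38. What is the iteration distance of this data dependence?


Distance = read iteration - write iteration
= 38 - 24 = 14

14


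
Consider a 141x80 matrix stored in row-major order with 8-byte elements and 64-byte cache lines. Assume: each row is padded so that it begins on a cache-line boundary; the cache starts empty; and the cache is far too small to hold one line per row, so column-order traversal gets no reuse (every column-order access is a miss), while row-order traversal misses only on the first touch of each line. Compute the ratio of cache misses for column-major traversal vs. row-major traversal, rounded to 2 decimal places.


Each row occupies 80 * 8 = 640 bytes and starts on a line boundary, so it spans ceil(640 / 64) = 10 cache lines.
Row-major traversal misses (one per line touched): 141 * ceil(80 * 8 / 64) = 1410
Column-major traversal misses (no reuse, every access misses): 141 * 80 = 11280
Ratio = 11280 / 1410 = 8.0

8.0


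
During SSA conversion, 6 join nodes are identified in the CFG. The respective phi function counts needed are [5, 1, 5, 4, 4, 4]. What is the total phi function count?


Total phi functions = sum of phi functions at each join node
= 5 + 1 + 5 + 4 + 4 + 4 = 23

23


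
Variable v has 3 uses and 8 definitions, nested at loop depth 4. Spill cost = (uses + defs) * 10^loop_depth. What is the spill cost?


uses + defs = 3 + 8 = 11
10^4 = 10000
Spill cost = 11 * 10000 = 110000

110000


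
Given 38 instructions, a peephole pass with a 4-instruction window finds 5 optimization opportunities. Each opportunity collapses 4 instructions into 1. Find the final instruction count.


Each match removes 3 instructions.
Total removed = 5 * 3 = 15
Remaining = 38 - 15 = 23

23


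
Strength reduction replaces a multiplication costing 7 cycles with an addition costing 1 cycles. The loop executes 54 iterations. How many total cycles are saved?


Per-iteration saving = 7 - 1 = 6
Total saved = 54 * 6 = 324

324


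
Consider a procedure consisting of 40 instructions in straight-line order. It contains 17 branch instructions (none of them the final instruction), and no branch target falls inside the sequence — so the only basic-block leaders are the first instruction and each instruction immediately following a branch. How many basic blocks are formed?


With no in-sequence branch targets, the leaders are the first instruction plus the instruction after each branch.
Number of basic blocks = branches + 1
= 17 + 1 = 18

18


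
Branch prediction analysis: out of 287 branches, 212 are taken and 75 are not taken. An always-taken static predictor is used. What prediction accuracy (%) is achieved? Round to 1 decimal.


Predictor: always-taken
Correct predictions = 212
Accuracy = 212 / 287 * 100 = 73.9%

73.9


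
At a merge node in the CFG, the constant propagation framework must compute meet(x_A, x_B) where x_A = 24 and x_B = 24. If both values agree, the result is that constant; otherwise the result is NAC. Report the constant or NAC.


Meet operation: if both paths give the same constant, result is that constant; if they differ, result is NAC (not-a-constant).
Path A: 24, Path B: 24 -> equal
Result: constant -> 24

24


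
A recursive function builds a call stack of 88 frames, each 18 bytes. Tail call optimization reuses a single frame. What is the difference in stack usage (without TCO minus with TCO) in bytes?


Without TCO: 88 * 18 = 1584 bytes
With TCO: reuse 1 frame = 18 bytes
Savings = 1584 - 18 = 1566

1566


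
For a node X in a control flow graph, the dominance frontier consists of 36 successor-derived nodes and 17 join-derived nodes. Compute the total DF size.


DF(X) = direct successor contributions + join point contributions
= 36 + 17 = 53

53


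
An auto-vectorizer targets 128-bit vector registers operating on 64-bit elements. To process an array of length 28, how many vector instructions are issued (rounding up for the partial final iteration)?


Width = 128 / 64 = 2 elements per vector op
Iterations = ceil(28 / 2) = 14

14


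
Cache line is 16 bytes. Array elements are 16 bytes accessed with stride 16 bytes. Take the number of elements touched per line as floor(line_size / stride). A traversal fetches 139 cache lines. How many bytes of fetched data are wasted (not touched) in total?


Elements per line = floor(16 / 16) = 1
Bytes used per line = 1 * 16 = 16
Wasted per line = 16 - 16 = 0
Total wasted = 0 * 139 = 0

0


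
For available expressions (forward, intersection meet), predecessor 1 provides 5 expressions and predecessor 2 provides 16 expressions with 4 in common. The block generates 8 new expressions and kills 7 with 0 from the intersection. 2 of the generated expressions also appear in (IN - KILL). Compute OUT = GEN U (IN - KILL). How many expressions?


IN = intersection of predecessors = 4
IN - KILL = 4 - 0 = 4
|OUT| = |GEN| + |IN - KILL| - |GEN ∩ (IN - KILL)| = 8 + 4 - 2 = 10

10


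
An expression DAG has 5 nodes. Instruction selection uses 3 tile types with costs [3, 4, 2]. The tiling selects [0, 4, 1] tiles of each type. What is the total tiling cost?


Total cost = sum(count_i * cost_i)
= 0*3 + 4*4 + 1*2
= 18

18


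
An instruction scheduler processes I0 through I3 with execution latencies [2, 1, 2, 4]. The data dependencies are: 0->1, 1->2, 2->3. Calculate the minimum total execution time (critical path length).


Compute longest path through dependency graph: dist(Ik) = max over predecessors of dist + latency(Ik).
dist(I0) = latency 2 = 2
dist(I1) = dist(I0) + 1 = 2 + 1 = 3
dist(I2) = dist(I1) + 2 = 3 + 2 = 5
dist(I3) = dist(I2) + 4 = 5 + 4 = 9
Critical path = max dist = 9

9


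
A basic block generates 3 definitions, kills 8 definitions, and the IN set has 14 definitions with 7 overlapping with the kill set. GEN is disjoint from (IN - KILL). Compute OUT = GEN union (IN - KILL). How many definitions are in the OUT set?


IN - KILL: 14 - 7 = 7 surviving definitions
OUT = GEN + surviving = 3 + 7 = 10

10


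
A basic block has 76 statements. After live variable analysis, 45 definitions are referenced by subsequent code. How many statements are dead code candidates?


Dead code = total statements - live definitions
= 76 - 45 = 31

31


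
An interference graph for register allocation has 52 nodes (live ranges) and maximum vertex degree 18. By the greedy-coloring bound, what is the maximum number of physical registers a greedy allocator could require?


Greedy coloring never needs more than (max_degree + 1) colors: when coloring a vertex, at most max_degree neighbors are already colored.
Upper bound = 18 + 1 = 19

19


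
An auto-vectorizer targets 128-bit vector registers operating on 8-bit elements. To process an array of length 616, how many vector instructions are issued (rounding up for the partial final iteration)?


Width = 128 / 8 = 16 elements per vector op
Iterations = ceil(616 / 16) = 39

39


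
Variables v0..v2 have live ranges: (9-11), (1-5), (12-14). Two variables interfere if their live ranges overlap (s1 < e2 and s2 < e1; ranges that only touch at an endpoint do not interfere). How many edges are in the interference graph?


Check all pairs for overlapping intervals.
Two intervals (s1,e1) and (s2,e2) overlap if s1 < e2 and s2 < e1.
v0 (9-11) vs v1..v2: overlaps none -> 0
v1 (1-5) vs v2: overlaps none -> 0
Total overlapping pairs = 0 + 0 = 0

0


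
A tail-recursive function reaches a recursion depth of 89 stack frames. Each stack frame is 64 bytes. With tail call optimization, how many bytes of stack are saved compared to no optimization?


Without TCO: 89 * 64 = 5696 bytes
With TCO: reuse 1 frame = 64 bytes
Savings = 5696 - 64 = 5632

5632


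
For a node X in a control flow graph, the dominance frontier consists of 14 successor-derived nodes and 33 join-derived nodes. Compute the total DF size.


DF(X) = direct successor contributions + join point contributions
= 14 + 33 = 47

47


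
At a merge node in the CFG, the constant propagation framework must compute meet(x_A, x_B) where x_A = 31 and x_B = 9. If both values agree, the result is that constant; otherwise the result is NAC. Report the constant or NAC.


Meet operation: if both paths give the same constant, result is that constant; if they differ, result is NAC (not-a-constant).
Path A: 31, Path B: 9 -> differ
Result: not-a-constant -> NAC

NAC


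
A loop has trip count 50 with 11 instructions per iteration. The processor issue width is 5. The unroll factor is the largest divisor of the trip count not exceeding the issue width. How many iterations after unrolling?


Largest divisor of 50 <= 5 is 5
New iterations = 50 / 5 = 10

10


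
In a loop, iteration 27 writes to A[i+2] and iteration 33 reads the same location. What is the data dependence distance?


Distance = read iteration - write iteration
= 33 - 27 = 6

6


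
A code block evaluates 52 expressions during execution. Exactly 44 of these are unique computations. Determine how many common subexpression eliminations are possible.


CSE count = total expressions - unique expressions
= 52 - 44 = 8

8


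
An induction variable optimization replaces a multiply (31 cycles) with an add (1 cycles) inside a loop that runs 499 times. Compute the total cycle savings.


Per-iteration saving = 31 - 1 = 30
Total saved = 499 * 30 = 14970

14970


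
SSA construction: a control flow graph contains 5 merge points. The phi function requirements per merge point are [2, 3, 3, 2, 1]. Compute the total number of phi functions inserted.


Total phi functions = sum of phi functions at each join node
= 2 + 3 + 3 + 2 + 1 = 11

11


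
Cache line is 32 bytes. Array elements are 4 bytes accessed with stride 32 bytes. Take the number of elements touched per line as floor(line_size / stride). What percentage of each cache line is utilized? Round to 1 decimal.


Elements per cache line = floor(32 / 32) = 1
Bytes used = 1 * 4 = 4
Utilization = 4 / 32 * 100 = 12.5%

12.5


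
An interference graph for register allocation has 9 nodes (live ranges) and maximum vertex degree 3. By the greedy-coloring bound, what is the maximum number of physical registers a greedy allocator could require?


Greedy coloring never needs more than (max_degree + 1) colors: when coloring a vertex, at most max_degree neighbors are already colored.
Upper bound = 3 + 1 = 4

4


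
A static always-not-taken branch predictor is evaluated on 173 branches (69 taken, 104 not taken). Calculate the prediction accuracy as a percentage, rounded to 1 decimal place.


Predictor: always-not-taken
Correct predictions = 104
Accuracy = 104 / 173 * 100 = 60.1%

60.1


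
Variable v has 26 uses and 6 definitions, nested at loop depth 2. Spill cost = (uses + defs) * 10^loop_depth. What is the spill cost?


uses + defs = 26 + 6 = 32
10^2 = 100
Spill cost = 32 * 100 = 3200

3200


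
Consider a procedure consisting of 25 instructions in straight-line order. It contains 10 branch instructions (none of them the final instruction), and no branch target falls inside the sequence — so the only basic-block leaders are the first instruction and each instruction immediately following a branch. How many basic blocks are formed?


With no in-sequence branch targets, the leaders are the first instruction plus the instruction after each branch.
Number of basic blocks = branches + 1
= 10 + 1 = 11

11


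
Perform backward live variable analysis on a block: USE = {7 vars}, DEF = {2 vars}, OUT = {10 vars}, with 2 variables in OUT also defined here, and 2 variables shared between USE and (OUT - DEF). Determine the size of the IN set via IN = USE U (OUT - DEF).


OUT - DEF: 10 - 2 = 8
|IN| = |USE| + |OUT - DEF| - |USE ∩ (OUT - DEF)| = 7 + 8 - 2 = 13

13


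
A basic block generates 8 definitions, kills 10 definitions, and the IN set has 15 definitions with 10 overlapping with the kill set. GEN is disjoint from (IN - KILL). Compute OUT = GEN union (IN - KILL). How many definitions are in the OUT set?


IN - KILL: 15 - 10 = 5 surviving definitions
OUT = GEN + surviving = 8 + 5 = 13

13


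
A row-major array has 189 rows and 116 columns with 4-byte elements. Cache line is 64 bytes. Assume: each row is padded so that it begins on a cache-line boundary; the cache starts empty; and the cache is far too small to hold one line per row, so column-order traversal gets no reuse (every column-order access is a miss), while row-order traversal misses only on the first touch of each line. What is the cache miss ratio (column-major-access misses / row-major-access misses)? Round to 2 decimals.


Each row occupies 116 * 4 = 464 bytes and starts on a line boundary, so it spans ceil(464 / 64) = 8 cache lines.
Row-major traversal misses (one per line touched): 189 * ceil(116 * 4 / 64) = 1512
Column-major traversal misses (no reuse, every access misses): 189 * 116 = 21924
Ratio = 21924 / 1512 = 14.5

14.5


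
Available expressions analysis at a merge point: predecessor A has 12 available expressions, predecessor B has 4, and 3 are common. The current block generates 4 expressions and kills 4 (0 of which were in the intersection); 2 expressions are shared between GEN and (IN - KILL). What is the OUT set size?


IN = intersection of predecessors = 3
IN - KILL = 3 - 0 = 3
|OUT| = |GEN| + |IN - KILL| - |GEN ∩ (IN - KILL)| = 4 + 3 - 2 = 5

5


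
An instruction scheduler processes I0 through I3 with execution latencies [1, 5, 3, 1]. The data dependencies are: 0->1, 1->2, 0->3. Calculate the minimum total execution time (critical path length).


Compute longest path through dependency graph: dist(Ik) = max over predecessors of dist + latency(Ik).
dist(I0) = latency 1 = 1
dist(I1) = dist(I0) + 5 = 1 + 5 = 6
dist(I2) = dist(I1) + 3 = 6 + 3 = 9
dist(I3) = dist(I0) + 1 = 1 + 1 = 2
Critical path = max dist = 9

9


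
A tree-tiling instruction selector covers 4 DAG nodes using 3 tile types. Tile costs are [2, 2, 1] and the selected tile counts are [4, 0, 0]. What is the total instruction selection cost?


Total cost = sum(count_i * cost_i)
= 4*2 + 0*2 + 0*1
= 8

8


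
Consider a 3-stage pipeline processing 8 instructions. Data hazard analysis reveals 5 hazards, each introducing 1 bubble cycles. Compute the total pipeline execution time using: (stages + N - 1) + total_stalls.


Base cycles = 3 + 8 - 1 = 10
Total stalls = 5 * 1 = 5
Total = 10 + 5 = 15

15


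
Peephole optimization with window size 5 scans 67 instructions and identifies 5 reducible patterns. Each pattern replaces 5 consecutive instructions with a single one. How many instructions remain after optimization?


Each match removes 4 instructions.
Total removed = 5 * 4 = 20
Remaining = 67 - 20 = 47

47


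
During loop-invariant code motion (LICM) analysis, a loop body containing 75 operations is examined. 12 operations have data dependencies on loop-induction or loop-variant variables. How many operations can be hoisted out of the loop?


Invariant candidates = total - loop-dependent
= 75 - 12 = 63

63


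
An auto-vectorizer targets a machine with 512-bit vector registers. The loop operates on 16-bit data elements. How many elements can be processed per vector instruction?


Width = SIMD bits / data type bits
= 512 / 16 = 32

32


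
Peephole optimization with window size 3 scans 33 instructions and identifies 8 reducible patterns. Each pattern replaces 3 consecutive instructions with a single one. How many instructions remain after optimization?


Each match removes 2 instructions.
Total removed = 8 * 2 = 16
Remaining = 33 - 16 = 17

17


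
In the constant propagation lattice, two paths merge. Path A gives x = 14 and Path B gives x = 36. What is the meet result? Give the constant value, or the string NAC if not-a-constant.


Meet operation: if both paths give the same constant, result is that constant; if they differ, result is NAC (not-a-constant).
Path A: 14, Path B: 36 -> differ
Result: not-a-constant -> NAC

NAC


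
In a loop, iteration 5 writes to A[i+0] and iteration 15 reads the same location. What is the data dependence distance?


Distance = read iteration - write iteration
= 15 - 5 = 10

10


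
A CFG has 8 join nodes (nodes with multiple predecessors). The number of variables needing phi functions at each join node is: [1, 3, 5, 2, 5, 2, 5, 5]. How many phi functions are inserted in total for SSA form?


Total phi functions = sum of phi functions at each join node
= 1 + 3 + 5 + 2 + 5 + 2 + 5 + 5 = 28

28


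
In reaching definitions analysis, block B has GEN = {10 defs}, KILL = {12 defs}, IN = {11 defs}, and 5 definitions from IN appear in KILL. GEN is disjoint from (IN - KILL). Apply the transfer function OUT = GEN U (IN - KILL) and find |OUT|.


IN - KILL: 11 - 5 = 6 surviving definitions
OUT = GEN + surviving = 10 + 6 = 16

16


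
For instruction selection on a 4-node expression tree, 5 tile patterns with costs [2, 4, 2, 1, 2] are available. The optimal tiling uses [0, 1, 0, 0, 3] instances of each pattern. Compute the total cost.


Total cost = sum(count_i * cost_i)
= 0*2 + 1*4 + 0*2 + 0*1 + 3*2
= 10

10


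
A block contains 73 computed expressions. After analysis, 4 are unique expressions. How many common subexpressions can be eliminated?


CSE count = total expressions - unique expressions
= 73 - 4 = 69

69


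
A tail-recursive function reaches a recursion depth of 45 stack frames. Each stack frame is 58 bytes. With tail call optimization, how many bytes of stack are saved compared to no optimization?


Without TCO: 45 * 58 = 2610 bytes
With TCO: reuse 1 frame = 58 bytes
Savings = 2610 - 58 = 2552

2552


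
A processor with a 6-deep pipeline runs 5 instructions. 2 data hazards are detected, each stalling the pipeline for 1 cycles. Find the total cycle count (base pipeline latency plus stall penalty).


Base cycles = 6 + 5 - 1 = 10
Total stalls = 2 * 1 = 2
Total = 10 + 2 = 12

12


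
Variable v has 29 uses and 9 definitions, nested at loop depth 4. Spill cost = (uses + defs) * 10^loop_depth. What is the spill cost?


uses + defs = 29 + 9 = 38
10^4 = 10000
Spill cost = 38 * 10000 = 380000

380000


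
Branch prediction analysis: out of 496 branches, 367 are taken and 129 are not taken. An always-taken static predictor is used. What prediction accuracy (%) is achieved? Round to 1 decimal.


Predictor: always-taken
Correct predictions = 367
Accuracy = 367 / 496 * 100 = 74.0%

74.0


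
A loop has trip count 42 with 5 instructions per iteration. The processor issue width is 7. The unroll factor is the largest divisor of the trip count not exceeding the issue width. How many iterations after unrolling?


Largest divisor of 42 <= 7 is 7
New iterations = 42 / 7 = 6

6


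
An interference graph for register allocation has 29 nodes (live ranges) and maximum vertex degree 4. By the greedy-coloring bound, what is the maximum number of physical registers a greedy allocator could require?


Greedy coloring never needs more than (max_degree + 1) colors: when coloring a vertex, at most max_degree neighbors are already colored.
Upper bound = 4 + 1 = 5

5


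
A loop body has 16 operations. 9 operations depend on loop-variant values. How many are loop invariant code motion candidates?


Invariant candidates = total - loop-dependent
= 16 - 9 = 7

7


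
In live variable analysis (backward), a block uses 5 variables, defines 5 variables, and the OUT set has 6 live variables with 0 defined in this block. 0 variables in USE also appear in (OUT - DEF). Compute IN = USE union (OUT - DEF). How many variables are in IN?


OUT - DEF: 6 - 0 = 6
|IN| = |USE| + |OUT - DEF| - |USE ∩ (OUT - DEF)| = 5 + 6 - 0 = 11

11


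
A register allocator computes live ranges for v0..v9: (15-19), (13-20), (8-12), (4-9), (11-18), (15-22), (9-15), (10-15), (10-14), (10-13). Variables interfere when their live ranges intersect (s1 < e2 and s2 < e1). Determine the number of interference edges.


Check all pairs for overlapping intervals.
Two intervals (s1,e1) and (s2,e2) overlap if s1 < e2 and s2 < e1.
v0 (15-19) vs v1..v9: overlaps v1, v4, v5 -> 3
v1 (13-20) vs v2..v9: overlaps v4, v5, v6, v7, v8 -> 5
v2 (8-12) vs v3..v9: overlaps v3, v4, v6, v7, v8, v9 -> 6
v3 (4-9) vs v4..v9: overlaps none -> 0
v4 (11-18) vs v5..v9: overlaps v5, v6, v7, v8, v9 -> 5
v5 (15-22) vs v6..v9: overlaps none -> 0
v6 (9-15) vs v7..v9: overlaps v7, v8, v9 -> 3
v7 (10-15) vs v8..v9: overlaps v8, v9 -> 2
v8 (10-14) vs v9: overlaps v9 -> 1
Total overlapping pairs = 3 + 5 + 6 + 0 + 5 + 0 + 3 + 2 + 1 = 25

25
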